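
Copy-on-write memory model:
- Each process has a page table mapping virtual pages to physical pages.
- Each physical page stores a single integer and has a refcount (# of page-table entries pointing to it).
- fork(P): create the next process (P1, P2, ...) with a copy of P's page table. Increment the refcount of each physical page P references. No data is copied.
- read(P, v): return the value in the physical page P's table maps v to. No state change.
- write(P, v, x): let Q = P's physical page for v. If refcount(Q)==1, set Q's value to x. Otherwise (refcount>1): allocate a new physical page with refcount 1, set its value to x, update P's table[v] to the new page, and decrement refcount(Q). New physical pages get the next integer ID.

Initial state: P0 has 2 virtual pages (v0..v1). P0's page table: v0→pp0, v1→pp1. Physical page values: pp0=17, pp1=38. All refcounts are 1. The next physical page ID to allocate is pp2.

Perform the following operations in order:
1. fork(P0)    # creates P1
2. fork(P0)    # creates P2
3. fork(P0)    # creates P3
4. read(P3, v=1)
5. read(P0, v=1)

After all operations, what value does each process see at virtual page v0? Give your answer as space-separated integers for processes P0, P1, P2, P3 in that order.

Answer: 17 17 17 17

Derivation:
Op 1: fork(P0) -> P1. 2 ppages; refcounts: pp0:2 pp1:2
Op 2: fork(P0) -> P2. 2 ppages; refcounts: pp0:3 pp1:3
Op 3: fork(P0) -> P3. 2 ppages; refcounts: pp0:4 pp1:4
Op 4: read(P3, v1) -> 38. No state change.
Op 5: read(P0, v1) -> 38. No state change.
P0: v0 -> pp0 = 17
P1: v0 -> pp0 = 17
P2: v0 -> pp0 = 17
P3: v0 -> pp0 = 17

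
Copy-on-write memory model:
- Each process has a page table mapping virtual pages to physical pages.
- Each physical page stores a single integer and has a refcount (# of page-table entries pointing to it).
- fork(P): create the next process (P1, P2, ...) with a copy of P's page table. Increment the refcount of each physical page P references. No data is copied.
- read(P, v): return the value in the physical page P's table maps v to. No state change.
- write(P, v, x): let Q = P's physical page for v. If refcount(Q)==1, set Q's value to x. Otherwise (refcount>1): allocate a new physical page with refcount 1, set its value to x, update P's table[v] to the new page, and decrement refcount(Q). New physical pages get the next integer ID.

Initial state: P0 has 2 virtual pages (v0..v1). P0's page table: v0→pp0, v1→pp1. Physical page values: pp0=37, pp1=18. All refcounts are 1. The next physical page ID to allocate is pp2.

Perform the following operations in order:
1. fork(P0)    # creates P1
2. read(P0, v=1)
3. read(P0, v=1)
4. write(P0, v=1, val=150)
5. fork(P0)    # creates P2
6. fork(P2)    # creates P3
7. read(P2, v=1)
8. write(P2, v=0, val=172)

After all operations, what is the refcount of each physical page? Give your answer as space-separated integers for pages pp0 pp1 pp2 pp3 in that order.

Op 1: fork(P0) -> P1. 2 ppages; refcounts: pp0:2 pp1:2
Op 2: read(P0, v1) -> 18. No state change.
Op 3: read(P0, v1) -> 18. No state change.
Op 4: write(P0, v1, 150). refcount(pp1)=2>1 -> COPY to pp2. 3 ppages; refcounts: pp0:2 pp1:1 pp2:1
Op 5: fork(P0) -> P2. 3 ppages; refcounts: pp0:3 pp1:1 pp2:2
Op 6: fork(P2) -> P3. 3 ppages; refcounts: pp0:4 pp1:1 pp2:3
Op 7: read(P2, v1) -> 150. No state change.
Op 8: write(P2, v0, 172). refcount(pp0)=4>1 -> COPY to pp3. 4 ppages; refcounts: pp0:3 pp1:1 pp2:3 pp3:1

Answer: 3 1 3 1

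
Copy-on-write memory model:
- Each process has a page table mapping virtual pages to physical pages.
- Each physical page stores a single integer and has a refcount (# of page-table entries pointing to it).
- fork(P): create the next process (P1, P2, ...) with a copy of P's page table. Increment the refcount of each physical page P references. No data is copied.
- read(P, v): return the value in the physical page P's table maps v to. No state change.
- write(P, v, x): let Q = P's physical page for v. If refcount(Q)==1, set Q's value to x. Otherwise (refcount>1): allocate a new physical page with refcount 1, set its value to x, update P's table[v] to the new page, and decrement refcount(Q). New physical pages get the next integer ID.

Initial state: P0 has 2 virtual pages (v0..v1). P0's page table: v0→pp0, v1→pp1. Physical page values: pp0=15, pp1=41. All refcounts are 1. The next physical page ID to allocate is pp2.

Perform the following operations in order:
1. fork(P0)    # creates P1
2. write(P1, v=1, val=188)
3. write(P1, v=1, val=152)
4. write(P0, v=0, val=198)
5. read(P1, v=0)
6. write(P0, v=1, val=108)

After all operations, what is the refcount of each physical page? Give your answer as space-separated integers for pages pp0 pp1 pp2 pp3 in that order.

Answer: 1 1 1 1

Derivation:
Op 1: fork(P0) -> P1. 2 ppages; refcounts: pp0:2 pp1:2
Op 2: write(P1, v1, 188). refcount(pp1)=2>1 -> COPY to pp2. 3 ppages; refcounts: pp0:2 pp1:1 pp2:1
Op 3: write(P1, v1, 152). refcount(pp2)=1 -> write in place. 3 ppages; refcounts: pp0:2 pp1:1 pp2:1
Op 4: write(P0, v0, 198). refcount(pp0)=2>1 -> COPY to pp3. 4 ppages; refcounts: pp0:1 pp1:1 pp2:1 pp3:1
Op 5: read(P1, v0) -> 15. No state change.
Op 6: write(P0, v1, 108). refcount(pp1)=1 -> write in place. 4 ppages; refcounts: pp0:1 pp1:1 pp2:1 pp3:1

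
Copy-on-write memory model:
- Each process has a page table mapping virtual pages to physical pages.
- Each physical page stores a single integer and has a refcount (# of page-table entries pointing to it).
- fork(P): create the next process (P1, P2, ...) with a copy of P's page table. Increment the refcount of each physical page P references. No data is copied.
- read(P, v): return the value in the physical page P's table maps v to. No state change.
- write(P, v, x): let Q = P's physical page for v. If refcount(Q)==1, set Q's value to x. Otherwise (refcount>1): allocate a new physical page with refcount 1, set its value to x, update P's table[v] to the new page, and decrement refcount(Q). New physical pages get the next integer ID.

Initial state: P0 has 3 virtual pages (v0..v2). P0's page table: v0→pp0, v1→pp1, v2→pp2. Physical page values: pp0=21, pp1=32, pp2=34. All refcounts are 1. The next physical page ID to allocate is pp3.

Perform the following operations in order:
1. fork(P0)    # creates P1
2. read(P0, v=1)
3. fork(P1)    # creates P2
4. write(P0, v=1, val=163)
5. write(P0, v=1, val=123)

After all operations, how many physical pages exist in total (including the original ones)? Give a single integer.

Answer: 4

Derivation:
Op 1: fork(P0) -> P1. 3 ppages; refcounts: pp0:2 pp1:2 pp2:2
Op 2: read(P0, v1) -> 32. No state change.
Op 3: fork(P1) -> P2. 3 ppages; refcounts: pp0:3 pp1:3 pp2:3
Op 4: write(P0, v1, 163). refcount(pp1)=3>1 -> COPY to pp3. 4 ppages; refcounts: pp0:3 pp1:2 pp2:3 pp3:1
Op 5: write(P0, v1, 123). refcount(pp3)=1 -> write in place. 4 ppages; refcounts: pp0:3 pp1:2 pp2:3 pp3:1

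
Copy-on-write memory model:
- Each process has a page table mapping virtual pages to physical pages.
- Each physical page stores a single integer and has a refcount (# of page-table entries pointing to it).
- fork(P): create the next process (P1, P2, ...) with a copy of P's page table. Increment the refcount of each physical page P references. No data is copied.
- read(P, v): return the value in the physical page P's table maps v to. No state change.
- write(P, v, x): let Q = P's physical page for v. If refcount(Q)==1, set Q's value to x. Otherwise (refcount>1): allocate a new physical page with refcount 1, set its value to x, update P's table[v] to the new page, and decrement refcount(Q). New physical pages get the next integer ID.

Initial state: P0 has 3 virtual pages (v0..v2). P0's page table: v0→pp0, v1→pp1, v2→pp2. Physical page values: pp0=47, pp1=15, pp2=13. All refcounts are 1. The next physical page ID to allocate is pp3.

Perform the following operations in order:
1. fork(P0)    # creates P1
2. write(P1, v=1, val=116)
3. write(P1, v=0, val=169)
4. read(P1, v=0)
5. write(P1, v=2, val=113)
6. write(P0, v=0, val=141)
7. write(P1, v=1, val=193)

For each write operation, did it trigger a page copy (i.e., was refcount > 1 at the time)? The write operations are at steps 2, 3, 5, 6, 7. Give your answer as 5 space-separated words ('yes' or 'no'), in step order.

Op 1: fork(P0) -> P1. 3 ppages; refcounts: pp0:2 pp1:2 pp2:2
Op 2: write(P1, v1, 116). refcount(pp1)=2>1 -> COPY to pp3. 4 ppages; refcounts: pp0:2 pp1:1 pp2:2 pp3:1
Op 3: write(P1, v0, 169). refcount(pp0)=2>1 -> COPY to pp4. 5 ppages; refcounts: pp0:1 pp1:1 pp2:2 pp3:1 pp4:1
Op 4: read(P1, v0) -> 169. No state change.
Op 5: write(P1, v2, 113). refcount(pp2)=2>1 -> COPY to pp5. 6 ppages; refcounts: pp0:1 pp1:1 pp2:1 pp3:1 pp4:1 pp5:1
Op 6: write(P0, v0, 141). refcount(pp0)=1 -> write in place. 6 ppages; refcounts: pp0:1 pp1:1 pp2:1 pp3:1 pp4:1 pp5:1
Op 7: write(P1, v1, 193). refcount(pp3)=1 -> write in place. 6 ppages; refcounts: pp0:1 pp1:1 pp2:1 pp3:1 pp4:1 pp5:1

yes yes yes no no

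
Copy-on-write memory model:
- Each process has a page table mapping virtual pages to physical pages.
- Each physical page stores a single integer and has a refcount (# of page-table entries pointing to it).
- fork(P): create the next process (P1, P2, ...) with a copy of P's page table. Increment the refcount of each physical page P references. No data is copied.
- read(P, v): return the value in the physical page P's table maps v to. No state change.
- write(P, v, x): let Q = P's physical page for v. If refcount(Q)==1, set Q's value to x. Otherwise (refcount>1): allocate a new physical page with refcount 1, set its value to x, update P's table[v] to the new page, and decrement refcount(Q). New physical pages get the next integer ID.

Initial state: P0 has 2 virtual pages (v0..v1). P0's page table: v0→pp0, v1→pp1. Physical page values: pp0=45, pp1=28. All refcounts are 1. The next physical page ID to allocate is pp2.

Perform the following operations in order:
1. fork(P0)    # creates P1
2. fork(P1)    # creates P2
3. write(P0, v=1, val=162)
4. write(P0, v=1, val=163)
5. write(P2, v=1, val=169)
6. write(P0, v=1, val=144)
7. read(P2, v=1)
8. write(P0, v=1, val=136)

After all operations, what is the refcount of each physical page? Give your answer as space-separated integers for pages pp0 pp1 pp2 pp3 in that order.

Answer: 3 1 1 1

Derivation:
Op 1: fork(P0) -> P1. 2 ppages; refcounts: pp0:2 pp1:2
Op 2: fork(P1) -> P2. 2 ppages; refcounts: pp0:3 pp1:3
Op 3: write(P0, v1, 162). refcount(pp1)=3>1 -> COPY to pp2. 3 ppages; refcounts: pp0:3 pp1:2 pp2:1
Op 4: write(P0, v1, 163). refcount(pp2)=1 -> write in place. 3 ppages; refcounts: pp0:3 pp1:2 pp2:1
Op 5: write(P2, v1, 169). refcount(pp1)=2>1 -> COPY to pp3. 4 ppages; refcounts: pp0:3 pp1:1 pp2:1 pp3:1
Op 6: write(P0, v1, 144). refcount(pp2)=1 -> write in place. 4 ppages; refcounts: pp0:3 pp1:1 pp2:1 pp3:1
Op 7: read(P2, v1) -> 169. No state change.
Op 8: write(P0, v1, 136). refcount(pp2)=1 -> write in place. 4 ppages; refcounts: pp0:3 pp1:1 pp2:1 pp3:1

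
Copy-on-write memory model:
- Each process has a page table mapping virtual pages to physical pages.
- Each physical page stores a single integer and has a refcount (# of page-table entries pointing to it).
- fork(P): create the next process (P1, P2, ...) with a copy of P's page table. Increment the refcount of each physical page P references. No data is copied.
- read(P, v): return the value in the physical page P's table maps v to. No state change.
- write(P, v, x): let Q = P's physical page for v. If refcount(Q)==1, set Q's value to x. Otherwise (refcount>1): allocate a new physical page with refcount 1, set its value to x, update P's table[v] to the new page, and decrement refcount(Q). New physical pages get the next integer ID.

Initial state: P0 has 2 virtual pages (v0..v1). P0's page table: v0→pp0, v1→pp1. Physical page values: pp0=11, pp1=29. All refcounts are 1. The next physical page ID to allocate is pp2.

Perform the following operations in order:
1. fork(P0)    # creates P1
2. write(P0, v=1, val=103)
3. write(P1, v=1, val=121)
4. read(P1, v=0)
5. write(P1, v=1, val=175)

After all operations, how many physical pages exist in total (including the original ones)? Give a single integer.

Op 1: fork(P0) -> P1. 2 ppages; refcounts: pp0:2 pp1:2
Op 2: write(P0, v1, 103). refcount(pp1)=2>1 -> COPY to pp2. 3 ppages; refcounts: pp0:2 pp1:1 pp2:1
Op 3: write(P1, v1, 121). refcount(pp1)=1 -> write in place. 3 ppages; refcounts: pp0:2 pp1:1 pp2:1
Op 4: read(P1, v0) -> 11. No state change.
Op 5: write(P1, v1, 175). refcount(pp1)=1 -> write in place. 3 ppages; refcounts: pp0:2 pp1:1 pp2:1

Answer: 3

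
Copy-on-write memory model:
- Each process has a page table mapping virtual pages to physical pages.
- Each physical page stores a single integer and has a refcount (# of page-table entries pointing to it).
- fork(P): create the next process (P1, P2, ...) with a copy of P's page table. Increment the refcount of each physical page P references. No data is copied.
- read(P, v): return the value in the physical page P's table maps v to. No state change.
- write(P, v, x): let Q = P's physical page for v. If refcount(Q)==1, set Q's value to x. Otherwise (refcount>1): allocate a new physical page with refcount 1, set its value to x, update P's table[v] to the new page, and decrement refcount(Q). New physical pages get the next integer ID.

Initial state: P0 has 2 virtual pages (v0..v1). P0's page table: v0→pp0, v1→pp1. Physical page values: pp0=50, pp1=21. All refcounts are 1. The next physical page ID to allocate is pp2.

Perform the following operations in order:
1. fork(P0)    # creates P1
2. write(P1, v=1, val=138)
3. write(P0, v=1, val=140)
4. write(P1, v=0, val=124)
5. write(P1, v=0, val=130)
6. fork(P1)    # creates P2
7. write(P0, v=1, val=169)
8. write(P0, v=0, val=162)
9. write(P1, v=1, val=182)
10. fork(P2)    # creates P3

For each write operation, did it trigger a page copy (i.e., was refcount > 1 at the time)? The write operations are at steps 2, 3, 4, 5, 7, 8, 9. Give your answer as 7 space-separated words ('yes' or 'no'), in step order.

Op 1: fork(P0) -> P1. 2 ppages; refcounts: pp0:2 pp1:2
Op 2: write(P1, v1, 138). refcount(pp1)=2>1 -> COPY to pp2. 3 ppages; refcounts: pp0:2 pp1:1 pp2:1
Op 3: write(P0, v1, 140). refcount(pp1)=1 -> write in place. 3 ppages; refcounts: pp0:2 pp1:1 pp2:1
Op 4: write(P1, v0, 124). refcount(pp0)=2>1 -> COPY to pp3. 4 ppages; refcounts: pp0:1 pp1:1 pp2:1 pp3:1
Op 5: write(P1, v0, 130). refcount(pp3)=1 -> write in place. 4 ppages; refcounts: pp0:1 pp1:1 pp2:1 pp3:1
Op 6: fork(P1) -> P2. 4 ppages; refcounts: pp0:1 pp1:1 pp2:2 pp3:2
Op 7: write(P0, v1, 169). refcount(pp1)=1 -> write in place. 4 ppages; refcounts: pp0:1 pp1:1 pp2:2 pp3:2
Op 8: write(P0, v0, 162). refcount(pp0)=1 -> write in place. 4 ppages; refcounts: pp0:1 pp1:1 pp2:2 pp3:2
Op 9: write(P1, v1, 182). refcount(pp2)=2>1 -> COPY to pp4. 5 ppages; refcounts: pp0:1 pp1:1 pp2:1 pp3:2 pp4:1
Op 10: fork(P2) -> P3. 5 ppages; refcounts: pp0:1 pp1:1 pp2:2 pp3:3 pp4:1

yes no yes no no no yes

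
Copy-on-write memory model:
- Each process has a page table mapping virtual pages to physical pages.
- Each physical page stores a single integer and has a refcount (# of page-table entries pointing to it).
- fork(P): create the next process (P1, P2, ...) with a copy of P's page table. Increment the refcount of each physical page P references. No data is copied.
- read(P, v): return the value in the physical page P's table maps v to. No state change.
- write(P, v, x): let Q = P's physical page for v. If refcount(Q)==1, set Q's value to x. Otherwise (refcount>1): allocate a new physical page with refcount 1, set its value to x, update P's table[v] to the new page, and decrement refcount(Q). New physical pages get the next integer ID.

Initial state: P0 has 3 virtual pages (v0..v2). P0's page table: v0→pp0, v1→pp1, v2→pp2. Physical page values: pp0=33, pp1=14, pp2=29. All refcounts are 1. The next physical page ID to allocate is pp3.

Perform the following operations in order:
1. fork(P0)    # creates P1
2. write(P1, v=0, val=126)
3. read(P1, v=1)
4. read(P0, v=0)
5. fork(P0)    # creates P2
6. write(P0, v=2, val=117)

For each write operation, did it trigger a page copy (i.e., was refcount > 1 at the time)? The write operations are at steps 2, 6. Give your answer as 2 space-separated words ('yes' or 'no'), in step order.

Op 1: fork(P0) -> P1. 3 ppages; refcounts: pp0:2 pp1:2 pp2:2
Op 2: write(P1, v0, 126). refcount(pp0)=2>1 -> COPY to pp3. 4 ppages; refcounts: pp0:1 pp1:2 pp2:2 pp3:1
Op 3: read(P1, v1) -> 14. No state change.
Op 4: read(P0, v0) -> 33. No state change.
Op 5: fork(P0) -> P2. 4 ppages; refcounts: pp0:2 pp1:3 pp2:3 pp3:1
Op 6: write(P0, v2, 117). refcount(pp2)=3>1 -> COPY to pp4. 5 ppages; refcounts: pp0:2 pp1:3 pp2:2 pp3:1 pp4:1

yes yes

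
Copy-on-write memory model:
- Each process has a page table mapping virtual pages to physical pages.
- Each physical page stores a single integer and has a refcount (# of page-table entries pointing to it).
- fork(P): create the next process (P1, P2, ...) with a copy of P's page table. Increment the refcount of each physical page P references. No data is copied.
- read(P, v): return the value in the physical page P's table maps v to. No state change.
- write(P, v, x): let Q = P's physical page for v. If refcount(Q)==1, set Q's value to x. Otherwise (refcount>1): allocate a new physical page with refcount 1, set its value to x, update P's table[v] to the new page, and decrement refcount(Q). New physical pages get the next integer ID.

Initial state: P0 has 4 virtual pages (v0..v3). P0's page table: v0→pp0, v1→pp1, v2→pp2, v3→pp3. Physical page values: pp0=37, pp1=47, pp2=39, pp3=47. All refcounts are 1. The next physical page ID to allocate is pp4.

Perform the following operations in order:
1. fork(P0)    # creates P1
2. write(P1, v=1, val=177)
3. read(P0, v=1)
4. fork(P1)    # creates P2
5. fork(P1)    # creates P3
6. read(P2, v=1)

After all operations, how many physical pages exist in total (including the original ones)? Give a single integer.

Answer: 5

Derivation:
Op 1: fork(P0) -> P1. 4 ppages; refcounts: pp0:2 pp1:2 pp2:2 pp3:2
Op 2: write(P1, v1, 177). refcount(pp1)=2>1 -> COPY to pp4. 5 ppages; refcounts: pp0:2 pp1:1 pp2:2 pp3:2 pp4:1
Op 3: read(P0, v1) -> 47. No state change.
Op 4: fork(P1) -> P2. 5 ppages; refcounts: pp0:3 pp1:1 pp2:3 pp3:3 pp4:2
Op 5: fork(P1) -> P3. 5 ppages; refcounts: pp0:4 pp1:1 pp2:4 pp3:4 pp4:3
Op 6: read(P2, v1) -> 177. No state change.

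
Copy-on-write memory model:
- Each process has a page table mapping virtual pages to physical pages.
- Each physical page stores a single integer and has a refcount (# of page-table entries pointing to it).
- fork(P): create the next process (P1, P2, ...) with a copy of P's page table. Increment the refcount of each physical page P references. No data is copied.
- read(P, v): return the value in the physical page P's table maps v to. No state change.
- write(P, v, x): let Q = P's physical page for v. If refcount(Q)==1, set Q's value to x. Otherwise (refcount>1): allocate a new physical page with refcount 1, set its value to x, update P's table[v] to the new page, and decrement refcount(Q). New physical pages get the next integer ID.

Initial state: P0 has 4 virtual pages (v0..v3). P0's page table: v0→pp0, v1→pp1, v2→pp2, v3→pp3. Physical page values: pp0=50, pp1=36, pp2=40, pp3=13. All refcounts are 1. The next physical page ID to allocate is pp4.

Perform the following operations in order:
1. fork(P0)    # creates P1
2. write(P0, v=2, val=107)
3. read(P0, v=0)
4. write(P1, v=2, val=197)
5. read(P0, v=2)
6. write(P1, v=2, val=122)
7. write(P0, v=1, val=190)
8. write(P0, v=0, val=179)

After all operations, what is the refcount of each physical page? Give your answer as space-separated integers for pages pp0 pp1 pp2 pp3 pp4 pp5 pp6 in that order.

Op 1: fork(P0) -> P1. 4 ppages; refcounts: pp0:2 pp1:2 pp2:2 pp3:2
Op 2: write(P0, v2, 107). refcount(pp2)=2>1 -> COPY to pp4. 5 ppages; refcounts: pp0:2 pp1:2 pp2:1 pp3:2 pp4:1
Op 3: read(P0, v0) -> 50. No state change.
Op 4: write(P1, v2, 197). refcount(pp2)=1 -> write in place. 5 ppages; refcounts: pp0:2 pp1:2 pp2:1 pp3:2 pp4:1
Op 5: read(P0, v2) -> 107. No state change.
Op 6: write(P1, v2, 122). refcount(pp2)=1 -> write in place. 5 ppages; refcounts: pp0:2 pp1:2 pp2:1 pp3:2 pp4:1
Op 7: write(P0, v1, 190). refcount(pp1)=2>1 -> COPY to pp5. 6 ppages; refcounts: pp0:2 pp1:1 pp2:1 pp3:2 pp4:1 pp5:1
Op 8: write(P0, v0, 179). refcount(pp0)=2>1 -> COPY to pp6. 7 ppages; refcounts: pp0:1 pp1:1 pp2:1 pp3:2 pp4:1 pp5:1 pp6:1

Answer: 1 1 1 2 1 1 1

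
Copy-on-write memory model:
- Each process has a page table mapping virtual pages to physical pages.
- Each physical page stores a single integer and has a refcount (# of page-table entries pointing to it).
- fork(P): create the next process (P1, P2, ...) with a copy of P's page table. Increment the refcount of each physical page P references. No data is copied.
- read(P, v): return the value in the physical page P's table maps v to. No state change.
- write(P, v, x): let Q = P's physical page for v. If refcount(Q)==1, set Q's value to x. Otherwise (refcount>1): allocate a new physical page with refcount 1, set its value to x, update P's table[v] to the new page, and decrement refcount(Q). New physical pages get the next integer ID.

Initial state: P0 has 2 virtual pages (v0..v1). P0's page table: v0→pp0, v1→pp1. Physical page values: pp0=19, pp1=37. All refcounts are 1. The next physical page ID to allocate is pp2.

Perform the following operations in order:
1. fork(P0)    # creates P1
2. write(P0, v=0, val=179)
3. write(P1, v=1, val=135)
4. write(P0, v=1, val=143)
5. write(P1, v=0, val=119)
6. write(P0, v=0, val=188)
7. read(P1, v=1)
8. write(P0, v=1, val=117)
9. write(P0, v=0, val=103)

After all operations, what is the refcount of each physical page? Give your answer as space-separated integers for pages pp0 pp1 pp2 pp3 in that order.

Op 1: fork(P0) -> P1. 2 ppages; refcounts: pp0:2 pp1:2
Op 2: write(P0, v0, 179). refcount(pp0)=2>1 -> COPY to pp2. 3 ppages; refcounts: pp0:1 pp1:2 pp2:1
Op 3: write(P1, v1, 135). refcount(pp1)=2>1 -> COPY to pp3. 4 ppages; refcounts: pp0:1 pp1:1 pp2:1 pp3:1
Op 4: write(P0, v1, 143). refcount(pp1)=1 -> write in place. 4 ppages; refcounts: pp0:1 pp1:1 pp2:1 pp3:1
Op 5: write(P1, v0, 119). refcount(pp0)=1 -> write in place. 4 ppages; refcounts: pp0:1 pp1:1 pp2:1 pp3:1
Op 6: write(P0, v0, 188). refcount(pp2)=1 -> write in place. 4 ppages; refcounts: pp0:1 pp1:1 pp2:1 pp3:1
Op 7: read(P1, v1) -> 135. No state change.
Op 8: write(P0, v1, 117). refcount(pp1)=1 -> write in place. 4 ppages; refcounts: pp0:1 pp1:1 pp2:1 pp3:1
Op 9: write(P0, v0, 103). refcount(pp2)=1 -> write in place. 4 ppages; refcounts: pp0:1 pp1:1 pp2:1 pp3:1

Answer: 1 1 1 1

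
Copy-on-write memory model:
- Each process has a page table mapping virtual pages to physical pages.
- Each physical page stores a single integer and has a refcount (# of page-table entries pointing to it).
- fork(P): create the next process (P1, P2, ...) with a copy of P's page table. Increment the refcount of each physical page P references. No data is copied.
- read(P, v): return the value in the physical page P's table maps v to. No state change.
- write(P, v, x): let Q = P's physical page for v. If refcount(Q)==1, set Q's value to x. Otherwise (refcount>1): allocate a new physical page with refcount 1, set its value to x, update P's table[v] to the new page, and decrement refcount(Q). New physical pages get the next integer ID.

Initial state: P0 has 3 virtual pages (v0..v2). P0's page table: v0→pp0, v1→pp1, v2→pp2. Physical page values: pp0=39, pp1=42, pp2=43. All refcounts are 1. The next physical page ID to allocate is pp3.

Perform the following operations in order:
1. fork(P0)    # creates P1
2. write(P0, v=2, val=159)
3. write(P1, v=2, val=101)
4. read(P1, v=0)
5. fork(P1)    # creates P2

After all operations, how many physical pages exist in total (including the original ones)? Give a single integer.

Op 1: fork(P0) -> P1. 3 ppages; refcounts: pp0:2 pp1:2 pp2:2
Op 2: write(P0, v2, 159). refcount(pp2)=2>1 -> COPY to pp3. 4 ppages; refcounts: pp0:2 pp1:2 pp2:1 pp3:1
Op 3: write(P1, v2, 101). refcount(pp2)=1 -> write in place. 4 ppages; refcounts: pp0:2 pp1:2 pp2:1 pp3:1
Op 4: read(P1, v0) -> 39. No state change.
Op 5: fork(P1) -> P2. 4 ppages; refcounts: pp0:3 pp1:3 pp2:2 pp3:1

Answer: 4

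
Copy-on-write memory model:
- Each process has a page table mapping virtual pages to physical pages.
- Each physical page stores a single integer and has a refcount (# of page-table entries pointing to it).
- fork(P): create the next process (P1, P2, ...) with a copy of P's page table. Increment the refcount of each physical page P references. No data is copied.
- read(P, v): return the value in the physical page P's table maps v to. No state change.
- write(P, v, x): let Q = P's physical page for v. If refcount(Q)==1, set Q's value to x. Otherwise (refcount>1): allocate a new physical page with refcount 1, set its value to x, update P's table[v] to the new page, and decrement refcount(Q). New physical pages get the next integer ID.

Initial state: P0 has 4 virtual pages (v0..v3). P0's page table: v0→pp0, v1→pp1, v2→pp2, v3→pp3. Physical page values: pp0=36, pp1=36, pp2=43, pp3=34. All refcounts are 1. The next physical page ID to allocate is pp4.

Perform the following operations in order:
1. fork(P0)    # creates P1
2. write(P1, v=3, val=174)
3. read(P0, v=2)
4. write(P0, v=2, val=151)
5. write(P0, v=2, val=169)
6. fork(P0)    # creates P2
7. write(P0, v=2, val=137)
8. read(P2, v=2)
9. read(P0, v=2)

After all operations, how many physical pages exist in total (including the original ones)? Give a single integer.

Answer: 7

Derivation:
Op 1: fork(P0) -> P1. 4 ppages; refcounts: pp0:2 pp1:2 pp2:2 pp3:2
Op 2: write(P1, v3, 174). refcount(pp3)=2>1 -> COPY to pp4. 5 ppages; refcounts: pp0:2 pp1:2 pp2:2 pp3:1 pp4:1
Op 3: read(P0, v2) -> 43. No state change.
Op 4: write(P0, v2, 151). refcount(pp2)=2>1 -> COPY to pp5. 6 ppages; refcounts: pp0:2 pp1:2 pp2:1 pp3:1 pp4:1 pp5:1
Op 5: write(P0, v2, 169). refcount(pp5)=1 -> write in place. 6 ppages; refcounts: pp0:2 pp1:2 pp2:1 pp3:1 pp4:1 pp5:1
Op 6: fork(P0) -> P2. 6 ppages; refcounts: pp0:3 pp1:3 pp2:1 pp3:2 pp4:1 pp5:2
Op 7: write(P0, v2, 137). refcount(pp5)=2>1 -> COPY to pp6. 7 ppages; refcounts: pp0:3 pp1:3 pp2:1 pp3:2 pp4:1 pp5:1 pp6:1
Op 8: read(P2, v2) -> 169. No state change.
Op 9: read(P0, v2) -> 137. No state change.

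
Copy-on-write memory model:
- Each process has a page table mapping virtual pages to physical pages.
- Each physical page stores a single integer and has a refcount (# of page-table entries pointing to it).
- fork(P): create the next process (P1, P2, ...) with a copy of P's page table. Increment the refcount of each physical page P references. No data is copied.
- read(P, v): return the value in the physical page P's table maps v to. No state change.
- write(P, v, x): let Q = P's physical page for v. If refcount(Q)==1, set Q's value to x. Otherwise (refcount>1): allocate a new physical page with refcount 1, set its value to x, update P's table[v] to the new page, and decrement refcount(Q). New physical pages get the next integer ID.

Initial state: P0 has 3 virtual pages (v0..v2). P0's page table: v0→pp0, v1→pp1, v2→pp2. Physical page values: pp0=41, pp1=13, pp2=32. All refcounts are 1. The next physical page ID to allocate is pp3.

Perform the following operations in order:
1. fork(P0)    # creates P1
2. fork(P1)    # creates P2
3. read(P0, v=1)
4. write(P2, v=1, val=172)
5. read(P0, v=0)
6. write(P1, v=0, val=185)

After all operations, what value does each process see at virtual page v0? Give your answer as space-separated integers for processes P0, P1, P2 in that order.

Op 1: fork(P0) -> P1. 3 ppages; refcounts: pp0:2 pp1:2 pp2:2
Op 2: fork(P1) -> P2. 3 ppages; refcounts: pp0:3 pp1:3 pp2:3
Op 3: read(P0, v1) -> 13. No state change.
Op 4: write(P2, v1, 172). refcount(pp1)=3>1 -> COPY to pp3. 4 ppages; refcounts: pp0:3 pp1:2 pp2:3 pp3:1
Op 5: read(P0, v0) -> 41. No state change.
Op 6: write(P1, v0, 185). refcount(pp0)=3>1 -> COPY to pp4. 5 ppages; refcounts: pp0:2 pp1:2 pp2:3 pp3:1 pp4:1
P0: v0 -> pp0 = 41
P1: v0 -> pp4 = 185
P2: v0 -> pp0 = 41

Answer: 41 185 41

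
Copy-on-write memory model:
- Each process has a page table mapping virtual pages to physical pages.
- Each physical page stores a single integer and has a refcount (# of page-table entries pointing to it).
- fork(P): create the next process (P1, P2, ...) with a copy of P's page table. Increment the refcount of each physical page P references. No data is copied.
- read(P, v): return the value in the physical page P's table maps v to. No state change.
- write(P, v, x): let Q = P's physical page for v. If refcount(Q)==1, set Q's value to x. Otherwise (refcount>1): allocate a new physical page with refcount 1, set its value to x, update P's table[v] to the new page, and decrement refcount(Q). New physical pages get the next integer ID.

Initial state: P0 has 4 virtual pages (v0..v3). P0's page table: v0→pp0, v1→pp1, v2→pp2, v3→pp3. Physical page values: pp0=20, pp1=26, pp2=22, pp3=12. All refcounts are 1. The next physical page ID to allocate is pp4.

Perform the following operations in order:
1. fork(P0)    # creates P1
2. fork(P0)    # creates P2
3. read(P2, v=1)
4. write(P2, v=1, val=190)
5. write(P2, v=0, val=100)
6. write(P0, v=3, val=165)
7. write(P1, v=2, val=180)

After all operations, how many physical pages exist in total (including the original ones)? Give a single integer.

Op 1: fork(P0) -> P1. 4 ppages; refcounts: pp0:2 pp1:2 pp2:2 pp3:2
Op 2: fork(P0) -> P2. 4 ppages; refcounts: pp0:3 pp1:3 pp2:3 pp3:3
Op 3: read(P2, v1) -> 26. No state change.
Op 4: write(P2, v1, 190). refcount(pp1)=3>1 -> COPY to pp4. 5 ppages; refcounts: pp0:3 pp1:2 pp2:3 pp3:3 pp4:1
Op 5: write(P2, v0, 100). refcount(pp0)=3>1 -> COPY to pp5. 6 ppages; refcounts: pp0:2 pp1:2 pp2:3 pp3:3 pp4:1 pp5:1
Op 6: write(P0, v3, 165). refcount(pp3)=3>1 -> COPY to pp6. 7 ppages; refcounts: pp0:2 pp1:2 pp2:3 pp3:2 pp4:1 pp5:1 pp6:1
Op 7: write(P1, v2, 180). refcount(pp2)=3>1 -> COPY to pp7. 8 ppages; refcounts: pp0:2 pp1:2 pp2:2 pp3:2 pp4:1 pp5:1 pp6:1 pp7:1

Answer: 8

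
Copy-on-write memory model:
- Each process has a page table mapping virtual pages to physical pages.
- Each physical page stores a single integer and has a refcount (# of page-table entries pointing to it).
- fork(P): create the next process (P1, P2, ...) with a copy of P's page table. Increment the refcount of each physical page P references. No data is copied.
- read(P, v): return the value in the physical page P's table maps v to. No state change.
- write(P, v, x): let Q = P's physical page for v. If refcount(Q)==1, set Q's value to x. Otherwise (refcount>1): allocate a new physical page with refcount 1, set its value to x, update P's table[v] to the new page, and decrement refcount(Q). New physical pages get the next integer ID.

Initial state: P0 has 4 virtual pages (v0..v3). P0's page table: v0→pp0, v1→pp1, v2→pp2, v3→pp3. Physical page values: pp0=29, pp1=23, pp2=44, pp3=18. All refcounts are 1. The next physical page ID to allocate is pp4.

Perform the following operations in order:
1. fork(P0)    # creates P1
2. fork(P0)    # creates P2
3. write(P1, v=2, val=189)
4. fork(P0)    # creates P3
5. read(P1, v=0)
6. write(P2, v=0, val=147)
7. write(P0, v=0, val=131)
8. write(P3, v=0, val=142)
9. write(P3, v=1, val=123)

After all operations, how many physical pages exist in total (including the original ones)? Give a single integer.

Answer: 9

Derivation:
Op 1: fork(P0) -> P1. 4 ppages; refcounts: pp0:2 pp1:2 pp2:2 pp3:2
Op 2: fork(P0) -> P2. 4 ppages; refcounts: pp0:3 pp1:3 pp2:3 pp3:3
Op 3: write(P1, v2, 189). refcount(pp2)=3>1 -> COPY to pp4. 5 ppages; refcounts: pp0:3 pp1:3 pp2:2 pp3:3 pp4:1
Op 4: fork(P0) -> P3. 5 ppages; refcounts: pp0:4 pp1:4 pp2:3 pp3:4 pp4:1
Op 5: read(P1, v0) -> 29. No state change.
Op 6: write(P2, v0, 147). refcount(pp0)=4>1 -> COPY to pp5. 6 ppages; refcounts: pp0:3 pp1:4 pp2:3 pp3:4 pp4:1 pp5:1
Op 7: write(P0, v0, 131). refcount(pp0)=3>1 -> COPY to pp6. 7 ppages; refcounts: pp0:2 pp1:4 pp2:3 pp3:4 pp4:1 pp5:1 pp6:1
Op 8: write(P3, v0, 142). refcount(pp0)=2>1 -> COPY to pp7. 8 ppages; refcounts: pp0:1 pp1:4 pp2:3 pp3:4 pp4:1 pp5:1 pp6:1 pp7:1
Op 9: write(P3, v1, 123). refcount(pp1)=4>1 -> COPY to pp8. 9 ppages; refcounts: pp0:1 pp1:3 pp2:3 pp3:4 pp4:1 pp5:1 pp6:1 pp7:1 pp8:1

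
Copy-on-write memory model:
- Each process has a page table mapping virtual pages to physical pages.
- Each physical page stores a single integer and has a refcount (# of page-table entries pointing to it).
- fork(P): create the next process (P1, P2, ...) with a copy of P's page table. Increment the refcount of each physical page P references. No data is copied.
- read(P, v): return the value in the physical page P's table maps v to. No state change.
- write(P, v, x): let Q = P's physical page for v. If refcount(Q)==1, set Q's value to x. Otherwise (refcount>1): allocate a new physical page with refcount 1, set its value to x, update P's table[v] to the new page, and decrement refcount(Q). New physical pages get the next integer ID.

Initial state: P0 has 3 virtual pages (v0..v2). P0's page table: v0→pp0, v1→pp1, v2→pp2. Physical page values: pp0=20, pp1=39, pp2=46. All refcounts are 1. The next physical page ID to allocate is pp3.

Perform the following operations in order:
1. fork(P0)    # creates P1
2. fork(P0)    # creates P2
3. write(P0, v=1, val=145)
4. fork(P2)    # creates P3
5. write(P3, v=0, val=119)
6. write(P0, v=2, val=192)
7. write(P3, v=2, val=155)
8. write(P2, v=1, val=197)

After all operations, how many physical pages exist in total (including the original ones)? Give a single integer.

Op 1: fork(P0) -> P1. 3 ppages; refcounts: pp0:2 pp1:2 pp2:2
Op 2: fork(P0) -> P2. 3 ppages; refcounts: pp0:3 pp1:3 pp2:3
Op 3: write(P0, v1, 145). refcount(pp1)=3>1 -> COPY to pp3. 4 ppages; refcounts: pp0:3 pp1:2 pp2:3 pp3:1
Op 4: fork(P2) -> P3. 4 ppages; refcounts: pp0:4 pp1:3 pp2:4 pp3:1
Op 5: write(P3, v0, 119). refcount(pp0)=4>1 -> COPY to pp4. 5 ppages; refcounts: pp0:3 pp1:3 pp2:4 pp3:1 pp4:1
Op 6: write(P0, v2, 192). refcount(pp2)=4>1 -> COPY to pp5. 6 ppages; refcounts: pp0:3 pp1:3 pp2:3 pp3:1 pp4:1 pp5:1
Op 7: write(P3, v2, 155). refcount(pp2)=3>1 -> COPY to pp6. 7 ppages; refcounts: pp0:3 pp1:3 pp2:2 pp3:1 pp4:1 pp5:1 pp6:1
Op 8: write(P2, v1, 197). refcount(pp1)=3>1 -> COPY to pp7. 8 ppages; refcounts: pp0:3 pp1:2 pp2:2 pp3:1 pp4:1 pp5:1 pp6:1 pp7:1

Answer: 8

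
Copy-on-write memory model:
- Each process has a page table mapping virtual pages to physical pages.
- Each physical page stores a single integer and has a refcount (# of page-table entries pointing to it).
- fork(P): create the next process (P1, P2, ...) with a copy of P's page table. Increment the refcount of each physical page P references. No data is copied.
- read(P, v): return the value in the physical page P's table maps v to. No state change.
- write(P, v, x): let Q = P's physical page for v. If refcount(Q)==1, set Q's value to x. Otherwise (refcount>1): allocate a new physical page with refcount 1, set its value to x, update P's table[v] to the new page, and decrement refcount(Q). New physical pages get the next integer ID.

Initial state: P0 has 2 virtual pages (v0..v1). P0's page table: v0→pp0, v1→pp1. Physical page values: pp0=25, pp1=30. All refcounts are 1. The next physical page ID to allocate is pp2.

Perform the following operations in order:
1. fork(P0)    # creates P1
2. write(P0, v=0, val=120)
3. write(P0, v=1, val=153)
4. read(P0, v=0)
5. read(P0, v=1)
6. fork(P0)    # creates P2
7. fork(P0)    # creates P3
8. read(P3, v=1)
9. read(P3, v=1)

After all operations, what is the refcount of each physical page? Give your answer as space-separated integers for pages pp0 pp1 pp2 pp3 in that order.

Op 1: fork(P0) -> P1. 2 ppages; refcounts: pp0:2 pp1:2
Op 2: write(P0, v0, 120). refcount(pp0)=2>1 -> COPY to pp2. 3 ppages; refcounts: pp0:1 pp1:2 pp2:1
Op 3: write(P0, v1, 153). refcount(pp1)=2>1 -> COPY to pp3. 4 ppages; refcounts: pp0:1 pp1:1 pp2:1 pp3:1
Op 4: read(P0, v0) -> 120. No state change.
Op 5: read(P0, v1) -> 153. No state change.
Op 6: fork(P0) -> P2. 4 ppages; refcounts: pp0:1 pp1:1 pp2:2 pp3:2
Op 7: fork(P0) -> P3. 4 ppages; refcounts: pp0:1 pp1:1 pp2:3 pp3:3
Op 8: read(P3, v1) -> 153. No state change.
Op 9: read(P3, v1) -> 153. No state change.

Answer: 1 1 3 3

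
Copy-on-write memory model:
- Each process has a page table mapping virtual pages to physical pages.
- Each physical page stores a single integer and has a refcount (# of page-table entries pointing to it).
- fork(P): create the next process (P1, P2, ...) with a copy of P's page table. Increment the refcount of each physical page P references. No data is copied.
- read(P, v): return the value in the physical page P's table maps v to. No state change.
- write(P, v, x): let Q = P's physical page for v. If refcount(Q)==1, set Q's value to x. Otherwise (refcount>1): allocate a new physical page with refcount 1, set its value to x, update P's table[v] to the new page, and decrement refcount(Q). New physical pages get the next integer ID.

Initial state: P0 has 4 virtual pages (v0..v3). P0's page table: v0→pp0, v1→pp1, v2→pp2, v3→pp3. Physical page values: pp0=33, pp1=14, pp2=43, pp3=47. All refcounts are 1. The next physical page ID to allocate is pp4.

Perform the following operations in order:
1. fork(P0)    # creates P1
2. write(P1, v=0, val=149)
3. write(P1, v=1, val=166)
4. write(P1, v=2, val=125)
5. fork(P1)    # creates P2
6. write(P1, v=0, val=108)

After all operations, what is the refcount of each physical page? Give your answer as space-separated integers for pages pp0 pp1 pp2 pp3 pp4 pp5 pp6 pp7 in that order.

Op 1: fork(P0) -> P1. 4 ppages; refcounts: pp0:2 pp1:2 pp2:2 pp3:2
Op 2: write(P1, v0, 149). refcount(pp0)=2>1 -> COPY to pp4. 5 ppages; refcounts: pp0:1 pp1:2 pp2:2 pp3:2 pp4:1
Op 3: write(P1, v1, 166). refcount(pp1)=2>1 -> COPY to pp5. 6 ppages; refcounts: pp0:1 pp1:1 pp2:2 pp3:2 pp4:1 pp5:1
Op 4: write(P1, v2, 125). refcount(pp2)=2>1 -> COPY to pp6. 7 ppages; refcounts: pp0:1 pp1:1 pp2:1 pp3:2 pp4:1 pp5:1 pp6:1
Op 5: fork(P1) -> P2. 7 ppages; refcounts: pp0:1 pp1:1 pp2:1 pp3:3 pp4:2 pp5:2 pp6:2
Op 6: write(P1, v0, 108). refcount(pp4)=2>1 -> COPY to pp7. 8 ppages; refcounts: pp0:1 pp1:1 pp2:1 pp3:3 pp4:1 pp5:2 pp6:2 pp7:1

Answer: 1 1 1 3 1 2 2 1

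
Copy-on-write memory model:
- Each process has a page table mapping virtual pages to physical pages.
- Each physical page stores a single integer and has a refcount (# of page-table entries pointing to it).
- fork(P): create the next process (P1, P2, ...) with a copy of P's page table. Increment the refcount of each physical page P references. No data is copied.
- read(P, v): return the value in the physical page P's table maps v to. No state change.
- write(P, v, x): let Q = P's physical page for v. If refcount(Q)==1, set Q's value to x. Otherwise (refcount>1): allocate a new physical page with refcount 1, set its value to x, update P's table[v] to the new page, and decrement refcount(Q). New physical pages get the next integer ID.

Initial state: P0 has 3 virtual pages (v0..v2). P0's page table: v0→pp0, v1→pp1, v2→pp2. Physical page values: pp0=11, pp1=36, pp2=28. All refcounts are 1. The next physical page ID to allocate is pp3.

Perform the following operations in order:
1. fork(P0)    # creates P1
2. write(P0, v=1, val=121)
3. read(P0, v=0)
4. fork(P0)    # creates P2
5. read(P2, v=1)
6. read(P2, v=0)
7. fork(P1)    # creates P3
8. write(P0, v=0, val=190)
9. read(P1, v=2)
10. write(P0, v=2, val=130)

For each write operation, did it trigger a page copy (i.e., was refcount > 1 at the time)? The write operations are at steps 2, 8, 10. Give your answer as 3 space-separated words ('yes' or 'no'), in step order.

Op 1: fork(P0) -> P1. 3 ppages; refcounts: pp0:2 pp1:2 pp2:2
Op 2: write(P0, v1, 121). refcount(pp1)=2>1 -> COPY to pp3. 4 ppages; refcounts: pp0:2 pp1:1 pp2:2 pp3:1
Op 3: read(P0, v0) -> 11. No state change.
Op 4: fork(P0) -> P2. 4 ppages; refcounts: pp0:3 pp1:1 pp2:3 pp3:2
Op 5: read(P2, v1) -> 121. No state change.
Op 6: read(P2, v0) -> 11. No state change.
Op 7: fork(P1) -> P3. 4 ppages; refcounts: pp0:4 pp1:2 pp2:4 pp3:2
Op 8: write(P0, v0, 190). refcount(pp0)=4>1 -> COPY to pp4. 5 ppages; refcounts: pp0:3 pp1:2 pp2:4 pp3:2 pp4:1
Op 9: read(P1, v2) -> 28. No state change.
Op 10: write(P0, v2, 130). refcount(pp2)=4>1 -> COPY to pp5. 6 ppages; refcounts: pp0:3 pp1:2 pp2:3 pp3:2 pp4:1 pp5:1

yes yes yes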